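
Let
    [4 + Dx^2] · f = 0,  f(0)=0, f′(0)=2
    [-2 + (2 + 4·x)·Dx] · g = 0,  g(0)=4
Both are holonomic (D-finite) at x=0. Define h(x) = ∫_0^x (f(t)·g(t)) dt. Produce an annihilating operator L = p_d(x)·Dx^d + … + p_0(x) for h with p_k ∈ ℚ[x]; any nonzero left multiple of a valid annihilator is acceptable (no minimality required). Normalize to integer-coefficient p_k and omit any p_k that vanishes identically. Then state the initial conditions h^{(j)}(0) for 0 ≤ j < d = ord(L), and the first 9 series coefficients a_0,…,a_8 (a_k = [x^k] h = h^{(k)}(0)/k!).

f: a_k = 0, 2, 0, -4/3, 0, 4/15, 0, -8/315, 0, …
g: a_k = 4, 4, -2, 2, -5/2, 7/2, -21/4, 33/4, -429/32, …
L₀ := L_f ⊗_s L_g (sym. prod.), ord ≤ 2.
h=∫₀ˣh₀: take L = L₀·Dx.
L = (7 + 16·x + 16·x^2)·Dx + (-2 - 4·x)·Dx^2 + (1 + 4·x + 4·x^2)·Dx^3  (order 3).
h: a_k = 0, 0, 4, 8/3, -7/3, -4/15, -19/90, 27/35, -983/1008, …
ICs: h(0) = 0, h′(0) = 0, h′′(0) = 8.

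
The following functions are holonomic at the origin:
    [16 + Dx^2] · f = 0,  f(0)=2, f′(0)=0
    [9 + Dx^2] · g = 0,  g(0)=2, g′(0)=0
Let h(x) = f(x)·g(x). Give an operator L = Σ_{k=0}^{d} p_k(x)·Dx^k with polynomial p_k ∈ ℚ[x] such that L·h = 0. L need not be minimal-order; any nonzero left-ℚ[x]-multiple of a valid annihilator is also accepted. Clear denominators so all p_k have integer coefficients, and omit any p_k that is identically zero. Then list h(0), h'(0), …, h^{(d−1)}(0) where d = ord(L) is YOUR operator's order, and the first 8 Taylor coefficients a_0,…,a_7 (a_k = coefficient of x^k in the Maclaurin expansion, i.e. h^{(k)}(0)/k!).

L = 49 + 50·Dx^2 + Dx^4  (order 4).
h: a_k = 4, 0, -50, 0, 1201/6, 0, -11765/36, 0, …
ICs: h(0) = 4, h′(0) = 0, h′′(0) = -100, h′′′(0) = 0.

f: a_k = 2, 0, -16, 0, 64/3, 0, -512/45, 0, …
g: a_k = 2, 0, -9, 0, 27/4, 0, -81/40, 0, …
h₀=f·g: eliminate ⇒ L₀, order ≤ 2·2.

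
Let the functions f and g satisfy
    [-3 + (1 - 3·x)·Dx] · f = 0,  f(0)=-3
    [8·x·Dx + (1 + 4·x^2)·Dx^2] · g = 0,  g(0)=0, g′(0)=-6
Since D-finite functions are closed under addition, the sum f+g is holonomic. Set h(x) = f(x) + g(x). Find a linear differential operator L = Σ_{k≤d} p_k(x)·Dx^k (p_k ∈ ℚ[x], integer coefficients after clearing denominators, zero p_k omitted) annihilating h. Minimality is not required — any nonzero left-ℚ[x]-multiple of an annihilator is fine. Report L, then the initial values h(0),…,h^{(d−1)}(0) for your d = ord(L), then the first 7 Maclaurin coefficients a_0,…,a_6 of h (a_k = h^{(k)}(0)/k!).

L = (-24 + 288·x + 288·x^2)·Dx + (31 - 24·x + 204·x^2 + 288·x^3)·Dx^2 + (-3 + 5·x + 20·x^3 + 48·x^4)·Dx^3  (order 3).
h: a_k = -3, -15, -27, -73, -243, -3741/5, -2187, …
ICs: h(0) = -3, h′(0) = -15, h′′(0) = -54.

f: a_k = -3, -9, -27, -81, -243, -729, -2187, …
g: a_k = 0, -6, 0, 8, 0, -96/5, 0, …
Sum ⇒ L₀ = lclm(L_f,L_g) in ℚ(x)⟨Dx⟩.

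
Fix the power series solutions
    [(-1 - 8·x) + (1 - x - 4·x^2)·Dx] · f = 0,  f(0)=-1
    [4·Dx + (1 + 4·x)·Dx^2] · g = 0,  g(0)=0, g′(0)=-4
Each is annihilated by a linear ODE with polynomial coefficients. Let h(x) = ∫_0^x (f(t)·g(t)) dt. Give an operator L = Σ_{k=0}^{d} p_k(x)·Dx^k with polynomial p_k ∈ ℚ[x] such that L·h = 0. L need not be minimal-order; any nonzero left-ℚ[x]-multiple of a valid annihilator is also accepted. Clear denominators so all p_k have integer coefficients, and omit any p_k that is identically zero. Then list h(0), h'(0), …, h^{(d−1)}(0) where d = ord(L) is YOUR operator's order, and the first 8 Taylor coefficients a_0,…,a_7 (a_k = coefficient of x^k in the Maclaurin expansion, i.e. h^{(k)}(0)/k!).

f: a_k = -1, -1, -5, -9, -29, -65, -181, -441, …
g: a_k = 0, -4, 8, -64/3, 64, -1024/5, 2048/3, -16384/7, …
Sym-product of L_f,L_g gives L₀ (≤ ord 2).
Integrate: L := L₀·Dx.
L = (12 + 64·x)·Dx + (-2 + 28·x + 80·x^2)·Dx^2 + (-1 - 3·x + 8·x^2 + 16·x^3)·Dx^3  (order 3).
h: a_k = 0, 0, 2, -4/3, 25/3, -28/3, 2186/45, -8668/105, …
ICs: h(0) = 0, h′(0) = 0, h′′(0) = 4.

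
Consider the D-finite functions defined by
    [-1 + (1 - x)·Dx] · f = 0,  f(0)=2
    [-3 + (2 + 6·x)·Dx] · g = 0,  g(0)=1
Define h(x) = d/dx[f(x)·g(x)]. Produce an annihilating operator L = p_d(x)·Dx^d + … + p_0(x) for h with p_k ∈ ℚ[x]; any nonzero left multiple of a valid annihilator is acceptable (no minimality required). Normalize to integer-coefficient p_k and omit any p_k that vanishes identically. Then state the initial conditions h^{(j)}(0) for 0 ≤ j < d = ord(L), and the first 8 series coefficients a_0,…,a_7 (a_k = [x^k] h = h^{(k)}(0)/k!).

L = (11 + 90·x + 27·x^2) + (-10 - 26·x + 18·x^2 + 18·x^3)·Dx  (order 1).
h: a_k = 5, 11/2, 147/8, -13/16, 8375/128, -25827/256, 384671/1024, -1935421/2048, …
ICs: h(0) = 5.

f: a_k = 2, 2, 2, 2, 2, 2, 2, 2, …
g: a_k = 1, 3/2, -9/8, 27/16, -405/128, 1701/256, -15309/1024, 72171/2048, …
Sym-product of L_f,L_g gives L₀ (≤ ord 1).
Derive L from L₀ (diff closure).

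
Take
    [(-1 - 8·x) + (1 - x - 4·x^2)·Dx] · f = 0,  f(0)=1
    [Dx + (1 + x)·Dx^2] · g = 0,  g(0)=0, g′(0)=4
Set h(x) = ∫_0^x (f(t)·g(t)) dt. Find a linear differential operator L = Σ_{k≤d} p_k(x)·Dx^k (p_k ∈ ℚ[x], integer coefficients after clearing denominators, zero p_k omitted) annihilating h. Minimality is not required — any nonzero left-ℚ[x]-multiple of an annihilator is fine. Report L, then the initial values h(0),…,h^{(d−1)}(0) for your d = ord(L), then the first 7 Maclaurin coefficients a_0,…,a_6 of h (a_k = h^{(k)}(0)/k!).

L = (9 + 16·x)·Dx + (1 + 19·x + 20·x^2)·Dx^2 + (-1 + 5·x^2 + 4·x^3)·Dx^3  (order 3).
h: a_k = 0, 0, 2, 2/3, 29/6, 79/15, 1567/90, …
ICs: h(0) = 0, h′(0) = 0, h′′(0) = 4.

f: a_k = 1, 1, 5, 9, 29, 65, 181, …
g: a_k = 0, 4, -2, 4/3, -1, 4/5, -2/3, …
f·g: L₀ = L_f ⊗_s L_g, ord ≤ 1·2.
h=∫h₀ ⇒ L = L₀·Dx.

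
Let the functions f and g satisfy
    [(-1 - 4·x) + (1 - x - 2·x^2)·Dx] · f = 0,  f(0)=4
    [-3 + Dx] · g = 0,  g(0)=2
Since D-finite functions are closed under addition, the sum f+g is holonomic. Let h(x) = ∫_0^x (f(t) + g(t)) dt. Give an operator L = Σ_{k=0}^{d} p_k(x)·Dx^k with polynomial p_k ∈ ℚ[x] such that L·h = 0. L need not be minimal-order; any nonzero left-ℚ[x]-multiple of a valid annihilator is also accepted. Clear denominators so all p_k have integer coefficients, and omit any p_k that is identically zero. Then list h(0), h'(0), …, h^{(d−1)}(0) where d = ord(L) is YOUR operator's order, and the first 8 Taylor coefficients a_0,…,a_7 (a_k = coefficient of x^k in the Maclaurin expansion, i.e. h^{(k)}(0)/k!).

f: a_k = 4, 4, 12, 20, 44, 84, 172, 340, …
g: a_k = 2, 6, 9, 9, 27/4, 81/20, 81/40, 243/280, …
Sum ⇒ L₀ = lclm(L_f,L_g) in ℚ(x)⟨Dx⟩.
∫: right-multiply L₀ by Dx.
L = (-9 - 9·x - 126·x^2 - 72·x^3)·Dx + (-3 + 30·x + 51·x^2 - 36·x^3 - 36·x^4)·Dx^2 + (2 - 9·x - 3·x^2 + 20·x^3 + 12·x^4)·Dx^3  (order 3).
h: a_k = 0, 6, 5, 7, 29/4, 203/20, 587/40, 6961/280, …
ICs: h(0) = 0, h′(0) = 6, h′′(0) = 10.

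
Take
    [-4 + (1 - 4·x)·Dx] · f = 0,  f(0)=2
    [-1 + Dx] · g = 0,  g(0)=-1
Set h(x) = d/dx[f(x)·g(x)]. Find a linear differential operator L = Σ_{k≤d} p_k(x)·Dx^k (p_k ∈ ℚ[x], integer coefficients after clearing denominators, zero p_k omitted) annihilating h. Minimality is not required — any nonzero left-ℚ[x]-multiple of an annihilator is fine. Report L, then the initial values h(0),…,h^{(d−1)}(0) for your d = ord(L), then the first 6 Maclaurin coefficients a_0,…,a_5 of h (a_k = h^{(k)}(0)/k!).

L = (41 - 40·x + 16·x^2) + (-5 + 24·x - 16·x^2)·Dx  (order 1).
h: a_k = -10, -82, -493, -7889/3, -157781/12, -757349/12, …
ICs: h(0) = -10.

f: a_k = 2, 8, 32, 128, 512, 2048, …
g: a_k = -1, -1, -1/2, -1/6, -1/24, -1/120, …
f·g: L₀ = L_f ⊗_s L_g, ord ≤ 1·1.
Differentiate: ansatz ord ≤ ord L₀ ⇒ L.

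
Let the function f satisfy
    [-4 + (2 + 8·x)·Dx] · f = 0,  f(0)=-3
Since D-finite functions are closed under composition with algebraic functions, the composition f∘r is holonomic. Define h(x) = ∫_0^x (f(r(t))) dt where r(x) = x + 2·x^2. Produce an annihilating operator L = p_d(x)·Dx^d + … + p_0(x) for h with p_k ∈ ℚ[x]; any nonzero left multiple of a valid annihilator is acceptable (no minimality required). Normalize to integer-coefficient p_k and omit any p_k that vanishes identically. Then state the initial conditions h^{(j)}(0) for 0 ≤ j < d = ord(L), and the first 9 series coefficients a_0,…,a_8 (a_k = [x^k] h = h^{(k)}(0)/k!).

L = (-2 - 8·x)·Dx + (1 + 4·x + 8·x^2)·Dx^2  (order 2).
h: a_k = 0, -3, -3, -2, 3, -18/5, 2, 36/7, -21, …
ICs: h(0) = 0, h′(0) = -3.

f: a_k = -3, -6, 6, -12, 30, -84, 252, -792, 2574, …
h₀=f(r): pull back L_f along r ⇒ L₀.
h=∫h₀ ⇒ L = L₀·Dx.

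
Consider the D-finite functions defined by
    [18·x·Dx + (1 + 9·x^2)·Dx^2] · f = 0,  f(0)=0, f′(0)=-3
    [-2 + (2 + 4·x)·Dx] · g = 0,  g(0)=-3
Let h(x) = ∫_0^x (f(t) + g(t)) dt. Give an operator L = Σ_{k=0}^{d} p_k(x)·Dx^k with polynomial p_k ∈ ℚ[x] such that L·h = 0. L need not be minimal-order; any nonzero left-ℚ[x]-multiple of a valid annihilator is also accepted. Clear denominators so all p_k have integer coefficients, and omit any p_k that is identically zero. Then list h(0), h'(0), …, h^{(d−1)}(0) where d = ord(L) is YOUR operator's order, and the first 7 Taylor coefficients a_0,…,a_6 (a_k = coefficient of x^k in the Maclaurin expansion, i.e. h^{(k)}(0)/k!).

L = (-36 - 180·x + 972·x^2 + 972·x^3)·Dx^2 + (-42 - 144·x + 720·x^2 + 3888·x^3 + 3402·x^4)·Dx^3 + (-2 + 32·x + 108·x^2 + 396·x^3 + 1134·x^4 + 972·x^5)·Dx^4  (order 4).
h: a_k = 0, -3, -3, 1/2, 15/8, 3/8, -683/80, …
ICs: h(0) = 0, h′(0) = -3, h′′(0) = -6, h′′′(0) = 3.

f: a_k = 0, -3, 0, 9, 0, -243/5, 0, …
g: a_k = -3, -3, 3/2, -3/2, 15/8, -21/8, 63/16, …
f+g: L₀ = lclm(L_f,L_g), ord ≤ 2+1.
h=∫₀ˣh₀: take L = L₀·Dx.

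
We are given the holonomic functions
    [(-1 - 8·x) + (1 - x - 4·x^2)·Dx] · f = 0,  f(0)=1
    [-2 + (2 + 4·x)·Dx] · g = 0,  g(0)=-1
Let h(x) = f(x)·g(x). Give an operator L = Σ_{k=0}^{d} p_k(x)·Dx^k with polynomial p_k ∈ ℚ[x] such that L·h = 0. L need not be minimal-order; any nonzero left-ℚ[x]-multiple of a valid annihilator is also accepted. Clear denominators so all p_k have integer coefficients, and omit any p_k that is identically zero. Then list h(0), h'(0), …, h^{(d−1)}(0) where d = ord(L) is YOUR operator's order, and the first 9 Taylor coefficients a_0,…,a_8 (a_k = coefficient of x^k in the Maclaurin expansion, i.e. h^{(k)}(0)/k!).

L = (2 + 9·x + 12·x^2) + (-1 - x + 6·x^2 + 8·x^3)·Dx  (order 1).
h: a_k = -1, -2, -11/2, -14, -283/8, -369/4, -3719/16, -1207/2, -195827/128, …
ICs: h(0) = -1.

f: a_k = 1, 1, 5, 9, 29, 65, 181, 441, 1165, …
g: a_k = -1, -1, 1/2, -1/2, 5/8, -7/8, 21/16, -33/16, 429/128, …
L₀ := L_f ⊗_s L_g (sym. prod.), ord ≤ 1.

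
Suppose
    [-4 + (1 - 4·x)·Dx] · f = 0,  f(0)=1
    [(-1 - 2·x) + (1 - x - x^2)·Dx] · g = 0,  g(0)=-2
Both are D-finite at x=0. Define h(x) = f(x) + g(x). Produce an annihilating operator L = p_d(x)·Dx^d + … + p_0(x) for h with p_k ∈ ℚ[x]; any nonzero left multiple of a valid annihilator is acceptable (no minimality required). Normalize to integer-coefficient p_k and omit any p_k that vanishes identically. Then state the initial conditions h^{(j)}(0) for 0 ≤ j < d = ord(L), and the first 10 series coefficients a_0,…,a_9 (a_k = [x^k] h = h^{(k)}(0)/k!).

f: a_k = 1, 4, 16, 64, 256, 1024, 4096, 16384, 65536, 262144, …
g: a_k = -2, -2, -4, -6, -10, -16, -26, -42, -68, -110, …
f+g: L₀ = lclm(L_f,L_g), ord ≤ 1+1.
L = (-16 - 72·x + 24·x^2 - 32·x^3) + (28 - 38·x - 54·x^2 + 16·x^3 - 64·x^4)·Dx + (-3 + 17·x - 23·x^2 + 14·x^3 - 4·x^4 - 16·x^5)·Dx^2  (order 2).
h: a_k = -1, 2, 12, 58, 246, 1008, 4070, 16342, 65468, 262034, …
ICs: h(0) = -1, h′(0) = 2.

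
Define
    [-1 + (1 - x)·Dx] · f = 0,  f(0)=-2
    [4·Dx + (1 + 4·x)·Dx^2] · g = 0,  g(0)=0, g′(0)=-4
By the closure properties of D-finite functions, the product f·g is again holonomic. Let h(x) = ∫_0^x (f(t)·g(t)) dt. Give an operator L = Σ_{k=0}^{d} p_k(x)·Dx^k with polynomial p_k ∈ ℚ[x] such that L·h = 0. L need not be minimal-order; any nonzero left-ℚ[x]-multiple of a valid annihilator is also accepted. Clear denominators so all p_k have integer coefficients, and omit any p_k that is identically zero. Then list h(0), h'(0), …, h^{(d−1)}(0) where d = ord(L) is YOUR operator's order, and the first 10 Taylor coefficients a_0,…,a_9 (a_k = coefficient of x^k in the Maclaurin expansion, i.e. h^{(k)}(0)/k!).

f: a_k = -2, -2, -2, -2, -2, -2, -2, -2, -2, -2, …
g: a_k = 0, -4, 8, -64/3, 64, -1024/5, 2048/3, -16384/7, 8192, -262144/9, …
Product ⇒ symmetric product L₀, ord ≤ 2.
∫: right-multiply L₀ by Dx.
L = 4·Dx + (-2 + 12·x)·Dx^2 + (-1 - 3·x + 4·x^2)·Dx^3  (order 3).
h: a_k = 0, 0, 4, -8/3, 26/3, -56/3, 2372/45, -2248/15, 47671/105, -1338952/945, …
ICs: h(0) = 0, h′(0) = 0, h′′(0) = 8.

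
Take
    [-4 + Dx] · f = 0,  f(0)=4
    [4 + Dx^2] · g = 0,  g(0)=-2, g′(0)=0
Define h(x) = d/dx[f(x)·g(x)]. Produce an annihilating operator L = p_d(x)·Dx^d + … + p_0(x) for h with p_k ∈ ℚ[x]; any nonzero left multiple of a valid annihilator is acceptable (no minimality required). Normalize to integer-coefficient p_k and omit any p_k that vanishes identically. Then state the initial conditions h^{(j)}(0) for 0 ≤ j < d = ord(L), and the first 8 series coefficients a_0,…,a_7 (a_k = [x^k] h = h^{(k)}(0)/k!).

L = 20 - 8·Dx + Dx^2  (order 2).
h: a_k = -32, -96, -64, 448/3, 1216/3, 2496/5, 17792/45, 67456/315, …
ICs: h(0) = -32, h′(0) = -96.

f: a_k = 4, 16, 32, 128/3, 128/3, 512/15, 1024/45, 4096/315, …
g: a_k = -2, 0, 4, 0, -4/3, 0, 8/45, 0, …
L₀ := L_f ⊗_s L_g (sym. prod.), ord ≤ 2.
h₀' ⇒ L via d/dx closure of L₀.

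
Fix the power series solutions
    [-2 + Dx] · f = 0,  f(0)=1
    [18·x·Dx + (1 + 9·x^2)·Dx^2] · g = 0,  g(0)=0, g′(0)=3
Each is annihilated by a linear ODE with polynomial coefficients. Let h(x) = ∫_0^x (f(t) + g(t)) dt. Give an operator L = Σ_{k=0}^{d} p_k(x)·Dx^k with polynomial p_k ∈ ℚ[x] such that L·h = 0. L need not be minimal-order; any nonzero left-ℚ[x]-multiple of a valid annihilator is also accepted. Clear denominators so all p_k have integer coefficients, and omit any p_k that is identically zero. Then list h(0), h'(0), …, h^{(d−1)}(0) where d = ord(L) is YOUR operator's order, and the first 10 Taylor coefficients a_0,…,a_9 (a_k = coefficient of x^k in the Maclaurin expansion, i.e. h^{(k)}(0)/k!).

f: a_k = 1, 2, 2, 4/3, 2/3, 4/15, 4/45, 8/315, 2/315, 4/2835, …
g: a_k = 0, 3, 0, -9, 0, 243/5, 0, -2187/7, 0, 2187, …
L₀ := lclm(L_f,L_g); ord L₀ ≤ 1+2.
h=∫h₀ ⇒ L = L₀·Dx.
L = (18 - 36·x - 486·x^2 - 324·x^3)·Dx^2 + (-11 + 207·x^2 - 162·x^4)·Dx^3 + (1 + 9·x + 18·x^2 + 81·x^3 + 81·x^4)·Dx^4  (order 4).
h: a_k = 0, 1, 5/2, 2/3, -23/12, 2/15, 733/90, 4/315, -98407/2520, 2/2835, …
ICs: h(0) = 0, h′(0) = 1, h′′(0) = 5, h′′′(0) = 4.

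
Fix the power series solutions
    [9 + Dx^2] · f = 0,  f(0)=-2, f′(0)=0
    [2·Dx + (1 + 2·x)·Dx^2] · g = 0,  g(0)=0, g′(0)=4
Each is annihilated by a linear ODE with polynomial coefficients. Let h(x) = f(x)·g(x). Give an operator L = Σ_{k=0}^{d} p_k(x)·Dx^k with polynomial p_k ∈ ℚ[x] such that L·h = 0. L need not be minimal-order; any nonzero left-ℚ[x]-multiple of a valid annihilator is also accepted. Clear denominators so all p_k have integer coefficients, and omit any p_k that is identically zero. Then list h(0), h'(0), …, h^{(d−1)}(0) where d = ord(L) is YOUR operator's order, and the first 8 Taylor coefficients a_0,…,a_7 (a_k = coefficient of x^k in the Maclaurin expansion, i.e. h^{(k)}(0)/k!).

f: a_k = -2, 0, 9, 0, -27/4, 0, 81/40, 0, …
g: a_k = 0, 4, -4, 16/3, -8, 64/5, -64/3, 256/7, …
L₀ := L_f ⊗_s L_g (sym. prod.), ord ≤ 4.
L = (63 + 1053·x + 3969·x^2 + 5832·x^3 + 2916·x^4) + (63 + 450·x + 972·x^2 + 648·x^3)·Dx + (25 + 270·x + 918·x^2 + 1296·x^3 + 648·x^4)·Dx^2 + (7 + 50·x + 108·x^2 + 72·x^3)·Dx^3 + (2 + 17·x + 53·x^2 + 72·x^3 + 36·x^4)·Dx^4  (order 4).
h: a_k = 0, -8, 8, 76/3, -20, -23/5, -7/3, 991/70, …
ICs: h(0) = 0, h′(0) = -8, h′′(0) = 16, h′′′(0) = 152.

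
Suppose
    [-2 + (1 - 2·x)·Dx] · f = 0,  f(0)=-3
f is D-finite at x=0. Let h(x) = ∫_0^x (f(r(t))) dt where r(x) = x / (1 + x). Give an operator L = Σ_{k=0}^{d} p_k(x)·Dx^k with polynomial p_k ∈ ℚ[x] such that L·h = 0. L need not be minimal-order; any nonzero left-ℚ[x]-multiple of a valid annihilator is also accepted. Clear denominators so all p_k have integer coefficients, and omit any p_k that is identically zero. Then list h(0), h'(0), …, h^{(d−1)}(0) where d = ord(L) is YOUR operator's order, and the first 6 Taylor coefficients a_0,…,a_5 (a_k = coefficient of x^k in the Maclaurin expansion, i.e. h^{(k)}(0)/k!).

f: a_k = -3, -6, -12, -24, -48, -96, …
Substitute x→r, Dx→(1/r')Dx; clear ⇒ L₀.
Integrate: L := L₀·Dx.
L = 2·Dx + (-1 + x^2)·Dx^2  (order 2).
h: a_k = 0, -3, -3, -2, -3/2, -6/5, …
ICs: h(0) = 0, h′(0) = -3.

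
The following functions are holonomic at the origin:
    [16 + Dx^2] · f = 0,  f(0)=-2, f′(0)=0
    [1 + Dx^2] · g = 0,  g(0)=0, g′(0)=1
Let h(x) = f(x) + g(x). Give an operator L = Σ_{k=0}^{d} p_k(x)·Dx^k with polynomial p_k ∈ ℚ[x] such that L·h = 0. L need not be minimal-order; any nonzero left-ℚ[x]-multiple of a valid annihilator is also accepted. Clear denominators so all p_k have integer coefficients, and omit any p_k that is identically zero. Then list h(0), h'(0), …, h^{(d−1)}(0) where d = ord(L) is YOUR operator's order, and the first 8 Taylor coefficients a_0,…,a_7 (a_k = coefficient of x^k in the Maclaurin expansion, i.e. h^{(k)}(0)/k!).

f: a_k = -2, 0, 16, 0, -64/3, 0, 512/45, 0, …
g: a_k = 0, 1, 0, -1/6, 0, 1/120, 0, -1/5040, …
f+g: L₀ = lclm(L_f,L_g), ord ≤ 2+2.
L = 16 + 17·Dx^2 + Dx^4  (order 4).
h: a_k = -2, 1, 16, -1/6, -64/3, 1/120, 512/45, -1/5040, …
ICs: h(0) = -2, h′(0) = 1, h′′(0) = 32, h′′′(0) = -1.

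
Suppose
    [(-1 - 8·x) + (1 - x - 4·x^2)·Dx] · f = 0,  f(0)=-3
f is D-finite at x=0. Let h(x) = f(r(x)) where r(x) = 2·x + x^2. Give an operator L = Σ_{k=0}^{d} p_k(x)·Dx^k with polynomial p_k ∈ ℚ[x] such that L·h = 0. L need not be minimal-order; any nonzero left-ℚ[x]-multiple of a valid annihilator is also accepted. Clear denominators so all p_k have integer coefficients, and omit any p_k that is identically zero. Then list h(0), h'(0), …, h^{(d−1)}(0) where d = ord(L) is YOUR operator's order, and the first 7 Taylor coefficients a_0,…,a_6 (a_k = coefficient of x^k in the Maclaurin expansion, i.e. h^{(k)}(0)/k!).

f: a_k = -3, -3, -15, -27, -87, -195, -543, …
L₀ from L_f via x↦r, Dx↦r'^{-1}Dx.
L = (2 + 34·x + 48·x^2 + 16·x^3) + (-1 + 2·x + 17·x^2 + 16·x^3 + 4·x^4)·Dx  (order 1).
h: a_k = -3, -6, -63, -276, -1731, -9186, -52467, …
ICs: h(0) = -3.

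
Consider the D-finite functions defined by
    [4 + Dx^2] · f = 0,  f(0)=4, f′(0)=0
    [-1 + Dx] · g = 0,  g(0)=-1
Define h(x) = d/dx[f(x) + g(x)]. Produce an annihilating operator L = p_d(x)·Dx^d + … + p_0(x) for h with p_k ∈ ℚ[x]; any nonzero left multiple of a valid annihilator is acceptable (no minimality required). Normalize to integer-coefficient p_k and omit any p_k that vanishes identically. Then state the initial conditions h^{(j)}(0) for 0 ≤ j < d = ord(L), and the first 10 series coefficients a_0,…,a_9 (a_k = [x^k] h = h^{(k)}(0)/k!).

L = 4 - 4·Dx + Dx^2 - Dx^3  (order 3).
h: a_k = -1, -17, -1/2, 21/2, -1/24, -257/120, -1/720, 341/1680, -1/40320, -4097/362880, …
ICs: h(0) = -1, h′(0) = -17, h′′(0) = -1.

f: a_k = 4, 0, -8, 0, 8/3, 0, -16/45, 0, 8/315, 0, …
g: a_k = -1, -1, -1/2, -1/6, -1/24, -1/120, -1/720, -1/5040, -1/40320, -1/362880, …
f+g: L₀ = lclm(L_f,L_g), ord ≤ 2+1.
Differentiate: ansatz ord ≤ ord L₀ ⇒ L.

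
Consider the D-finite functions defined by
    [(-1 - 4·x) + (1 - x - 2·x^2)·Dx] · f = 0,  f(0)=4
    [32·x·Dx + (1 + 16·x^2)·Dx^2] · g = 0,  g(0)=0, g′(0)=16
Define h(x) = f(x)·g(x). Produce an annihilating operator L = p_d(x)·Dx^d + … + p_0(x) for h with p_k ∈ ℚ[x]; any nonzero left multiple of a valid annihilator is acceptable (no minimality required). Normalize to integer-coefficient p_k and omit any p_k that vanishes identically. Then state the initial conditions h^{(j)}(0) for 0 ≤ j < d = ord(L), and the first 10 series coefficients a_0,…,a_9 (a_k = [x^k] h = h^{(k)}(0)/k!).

f: a_k = 4, 4, 12, 20, 44, 84, 172, 340, 684, 1364, …
g: a_k = 0, 16, 0, -256/3, 0, 4096/5, 0, -65536/7, 0, 1048576/9, …
h₀=f·g: eliminate ⇒ L₀, order ≤ 1·2.
L = (4 + 32·x + 192·x^2) + (2 - 24·x + 64·x^2 + 192·x^3)·Dx + (-1 + x - 14·x^2 + 16·x^3 + 32·x^4)·Dx^2  (order 2).
h: a_k = 0, 64, 64, -448/3, -64/3, 14784/5, 43712/15, -3005248/105, -159552/7, 121589312/315, …
ICs: h(0) = 0, h′(0) = 64.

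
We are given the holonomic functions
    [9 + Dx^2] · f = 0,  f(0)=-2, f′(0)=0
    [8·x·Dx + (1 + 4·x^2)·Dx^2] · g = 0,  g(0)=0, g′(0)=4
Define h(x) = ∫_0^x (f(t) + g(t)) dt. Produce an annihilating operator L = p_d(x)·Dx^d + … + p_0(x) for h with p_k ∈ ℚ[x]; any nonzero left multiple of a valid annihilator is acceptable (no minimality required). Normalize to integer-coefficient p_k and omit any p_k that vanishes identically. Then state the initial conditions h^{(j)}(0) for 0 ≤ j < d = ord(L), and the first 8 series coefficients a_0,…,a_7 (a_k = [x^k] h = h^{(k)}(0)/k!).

L = (-2808·x + 19008·x^3 + 10368·x^5)·Dx^2 + (9 + 1548·x^2 + 7344·x^4 + 5184·x^6)·Dx^3 + (-312·x + 2112·x^3 + 1152·x^5)·Dx^4 + (1 + 172·x^2 + 816·x^4 + 576·x^6)·Dx^5  (order 5).
h: a_k = 0, -2, 2, 3, -4/3, -27/20, 32/15, 81/280, …
ICs: h(0) = 0, h′(0) = -2, h′′(0) = 4, h′′′(0) = 18, h′′′′(0) = -32.

f: a_k = -2, 0, 9, 0, -27/4, 0, 81/40, 0, …
g: a_k = 0, 4, 0, -16/3, 0, 64/5, 0, -256/7, …
Sum ⇒ L₀ = lclm(L_f,L_g) in ℚ(x)⟨Dx⟩.
h=∫h₀ ⇒ L = L₀·Dx.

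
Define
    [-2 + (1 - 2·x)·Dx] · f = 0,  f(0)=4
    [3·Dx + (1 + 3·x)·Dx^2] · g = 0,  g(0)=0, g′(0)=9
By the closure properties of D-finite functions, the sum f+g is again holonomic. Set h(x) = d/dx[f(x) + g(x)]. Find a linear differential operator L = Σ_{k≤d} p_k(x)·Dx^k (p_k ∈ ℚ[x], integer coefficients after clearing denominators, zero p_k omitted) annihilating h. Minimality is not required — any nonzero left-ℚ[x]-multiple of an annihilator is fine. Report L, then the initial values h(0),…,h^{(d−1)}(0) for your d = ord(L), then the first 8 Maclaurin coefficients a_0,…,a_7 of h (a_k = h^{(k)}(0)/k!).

f: a_k = 4, 8, 16, 32, 64, 128, 256, 512, …
g: a_k = 0, 9, -27/2, 27, -243/4, 729/5, -729/2, 6561/7, …
L₀ := lclm(L_f,L_g); ord L₀ ≤ 1+2.
h₀' ⇒ L via d/dx closure of L₀.
L = (144 + 72·x) + (6 + 216·x + 144·x^2)·Dx + (-7 - 13·x + 36·x^2 + 36·x^3)·Dx^2  (order 2).
h: a_k = 17, 5, 177, 13, 1369, -651, 10145, -11491, …
ICs: h(0) = 17, h′(0) = 5.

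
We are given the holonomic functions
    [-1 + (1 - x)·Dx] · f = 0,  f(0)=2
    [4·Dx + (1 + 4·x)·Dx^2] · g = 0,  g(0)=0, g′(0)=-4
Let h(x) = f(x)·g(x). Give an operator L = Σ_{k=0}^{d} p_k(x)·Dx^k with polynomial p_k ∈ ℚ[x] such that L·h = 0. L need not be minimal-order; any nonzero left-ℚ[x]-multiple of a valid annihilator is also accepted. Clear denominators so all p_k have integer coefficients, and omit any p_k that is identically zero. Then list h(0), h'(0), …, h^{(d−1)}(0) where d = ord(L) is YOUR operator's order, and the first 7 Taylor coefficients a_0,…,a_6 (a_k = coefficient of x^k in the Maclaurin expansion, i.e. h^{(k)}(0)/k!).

L = 4 + (-2 + 12·x)·Dx + (-1 - 3·x + 4·x^2)·Dx^2  (order 2).
h: a_k = 0, -8, 8, -104/3, 280/3, -4744/15, 15736/15, …
ICs: h(0) = 0, h′(0) = -8.

f: a_k = 2, 2, 2, 2, 2, 2, 2, …
g: a_k = 0, -4, 8, -64/3, 64, -1024/5, 2048/3, …
Product ⇒ symmetric product L₀, ord ≤ 2.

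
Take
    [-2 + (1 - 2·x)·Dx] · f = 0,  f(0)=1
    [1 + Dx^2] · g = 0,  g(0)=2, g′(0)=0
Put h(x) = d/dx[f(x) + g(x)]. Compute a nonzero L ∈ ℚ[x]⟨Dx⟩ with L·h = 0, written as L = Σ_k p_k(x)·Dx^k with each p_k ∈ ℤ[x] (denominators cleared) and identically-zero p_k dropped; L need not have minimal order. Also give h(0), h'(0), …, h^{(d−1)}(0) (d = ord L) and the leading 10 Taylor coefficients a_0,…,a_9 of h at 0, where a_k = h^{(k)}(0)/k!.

L = (196 - 16·x + 16·x^2) + (-25 + 54·x - 12·x^2 + 8·x^3)·Dx + (196 - 16·x + 16·x^2)·Dx^2 + (-25 + 54·x - 12·x^2 + 8·x^3)·Dx^3  (order 3).
h: a_k = 2, 6, 24, 193/3, 160, 23039/60, 896, 5160961/2520, 4608, 1857945599/181440, …
ICs: h(0) = 2, h′(0) = 6, h′′(0) = 48.

f: a_k = 1, 2, 4, 8, 16, 32, 64, 128, 256, 512, …
g: a_k = 2, 0, -1, 0, 1/12, 0, -1/360, 0, 1/20160, 0, …
Sum ⇒ L₀ = lclm(L_f,L_g) in ℚ(x)⟨Dx⟩.
Derive L from L₀ (diff closure).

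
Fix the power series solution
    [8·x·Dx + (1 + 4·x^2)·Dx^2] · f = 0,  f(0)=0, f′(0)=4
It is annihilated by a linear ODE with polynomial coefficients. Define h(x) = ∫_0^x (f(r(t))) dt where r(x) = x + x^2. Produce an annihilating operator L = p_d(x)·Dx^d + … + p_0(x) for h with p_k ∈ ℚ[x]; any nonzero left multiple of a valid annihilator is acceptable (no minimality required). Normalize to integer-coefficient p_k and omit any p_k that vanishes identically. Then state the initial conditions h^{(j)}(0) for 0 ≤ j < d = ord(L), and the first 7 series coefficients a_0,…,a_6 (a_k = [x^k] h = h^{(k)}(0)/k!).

f: a_k = 0, 4, 0, -16/3, 0, 64/5, 0, …
Change of var in L_f (x↦r) gives L₀.
h=∫h₀ ⇒ L = L₀·Dx.
L = (-2 + 8·x + 32·x^2 + 48·x^3 + 24·x^4)·Dx^2 + (1 + 2·x + 4·x^2 + 16·x^3 + 20·x^4 + 8·x^5)·Dx^3  (order 3).
h: a_k = 0, 0, 2, 4/3, -4/3, -16/5, -8/15, …
ICs: h(0) = 0, h′(0) = 0, h′′(0) = 4.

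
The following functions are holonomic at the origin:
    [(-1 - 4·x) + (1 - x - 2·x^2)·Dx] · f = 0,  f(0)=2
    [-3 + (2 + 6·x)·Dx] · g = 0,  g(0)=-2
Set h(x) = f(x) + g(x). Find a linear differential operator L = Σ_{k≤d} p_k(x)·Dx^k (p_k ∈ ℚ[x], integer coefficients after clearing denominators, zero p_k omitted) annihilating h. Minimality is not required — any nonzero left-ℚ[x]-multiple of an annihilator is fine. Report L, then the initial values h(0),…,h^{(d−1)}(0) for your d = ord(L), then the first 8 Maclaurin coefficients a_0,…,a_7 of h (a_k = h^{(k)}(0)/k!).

L = (-45 - 207·x - 306·x^2 - 360·x^3) + (33 + 174·x + 573·x^2 + 1044·x^3 + 900·x^4)·Dx + (2 - 30·x - 138·x^2 + 38·x^3 + 504·x^4 + 360·x^5)·Dx^2  (order 2).
h: a_k = 0, -1, 33/4, 53/8, 1813/64, 3675/128, 59341/512, 101909/1024, …
ICs: h(0) = 0, h′(0) = -1.

f: a_k = 2, 2, 6, 10, 22, 42, 86, 170, …
g: a_k = -2, -3, 9/4, -27/8, 405/64, -1701/128, 15309/512, -72171/1024, …
f+g: L₀ = lclm(L_f,L_g), ord ≤ 1+1.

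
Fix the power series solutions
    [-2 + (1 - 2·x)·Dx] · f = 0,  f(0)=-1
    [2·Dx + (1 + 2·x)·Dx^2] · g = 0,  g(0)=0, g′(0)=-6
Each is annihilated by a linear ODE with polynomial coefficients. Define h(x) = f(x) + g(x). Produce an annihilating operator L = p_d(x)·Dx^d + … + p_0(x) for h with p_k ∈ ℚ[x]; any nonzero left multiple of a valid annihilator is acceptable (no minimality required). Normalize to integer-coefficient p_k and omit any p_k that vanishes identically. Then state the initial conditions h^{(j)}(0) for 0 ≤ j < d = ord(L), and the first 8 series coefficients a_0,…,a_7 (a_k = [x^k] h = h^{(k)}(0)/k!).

L = (40 + 16·x)·Dx + (8 + 64·x + 32·x^2)·Dx^2 + (-3 - 2·x + 12·x^2 + 8·x^3)·Dx^3  (order 3).
h: a_k = -1, -8, 2, -16, -4, -256/5, -32, -1280/7, …
ICs: h(0) = -1, h′(0) = -8, h′′(0) = 4.

f: a_k = -1, -2, -4, -8, -16, -32, -64, -128, …
g: a_k = 0, -6, 6, -8, 12, -96/5, 32, -384/7, …
Sum ⇒ L₀ = lclm(L_f,L_g) in ℚ(x)⟨Dx⟩.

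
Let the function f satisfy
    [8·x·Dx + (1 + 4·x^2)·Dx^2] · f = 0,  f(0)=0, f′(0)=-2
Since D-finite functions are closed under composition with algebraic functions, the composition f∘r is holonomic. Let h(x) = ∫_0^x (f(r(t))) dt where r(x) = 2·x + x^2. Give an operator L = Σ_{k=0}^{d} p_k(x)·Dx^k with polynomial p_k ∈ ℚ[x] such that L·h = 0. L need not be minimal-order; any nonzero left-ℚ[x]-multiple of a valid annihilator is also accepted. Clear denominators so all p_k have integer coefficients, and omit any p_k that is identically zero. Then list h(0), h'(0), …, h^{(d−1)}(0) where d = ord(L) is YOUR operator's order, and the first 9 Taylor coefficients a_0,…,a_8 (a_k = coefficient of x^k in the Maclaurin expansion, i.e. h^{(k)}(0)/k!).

L = (-1 + 32·x + 64·x^2 + 48·x^3 + 12·x^4)·Dx^2 + (1 + x + 16·x^2 + 32·x^3 + 20·x^4 + 4·x^5)·Dx^3  (order 3).
h: a_k = 0, 0, -2, -2/3, 16/3, 32/5, -472/15, -1528/21, 1600/7, …
ICs: h(0) = 0, h′(0) = 0, h′′(0) = -4.

f: a_k = 0, -2, 0, 8/3, 0, -32/5, 0, 128/7, 0, …
h₀=f(r): pull back L_f along r ⇒ L₀.
h=∫₀ˣh₀: take L = L₀·Dx.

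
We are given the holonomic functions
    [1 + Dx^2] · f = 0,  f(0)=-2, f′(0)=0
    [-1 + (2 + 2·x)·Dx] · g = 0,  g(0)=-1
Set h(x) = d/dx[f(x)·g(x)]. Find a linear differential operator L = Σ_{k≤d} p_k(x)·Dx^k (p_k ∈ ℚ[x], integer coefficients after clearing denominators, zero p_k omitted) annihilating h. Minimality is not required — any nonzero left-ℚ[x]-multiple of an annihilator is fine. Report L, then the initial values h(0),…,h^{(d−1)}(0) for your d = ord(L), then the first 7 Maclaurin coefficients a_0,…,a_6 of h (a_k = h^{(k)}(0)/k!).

f: a_k = -2, 0, 1, 0, -1/12, 0, 1/360, …
g: a_k = -1, -1/2, 1/8, -1/16, 5/128, -7/256, 21/1024, …
L₀ := L_f ⊗_s L_g (sym. prod.), ord ≤ 2.
Differentiate: ansatz ord ≤ ord L₀ ⇒ L.
L = (53 + 144·x + 136·x^2 + 64·x^3 + 16·x^4) + (-4 - 36·x - 48·x^2 - 16·x^3)·Dx + (28 + 88·x + 108·x^2 + 64·x^3 + 16·x^4)·Dx^2  (order 2).
h: a_k = 1, -5/2, -9/8, 25/48, 65/384, -349/3840, 2807/46080, …
ICs: h(0) = 1, h′(0) = -5/2.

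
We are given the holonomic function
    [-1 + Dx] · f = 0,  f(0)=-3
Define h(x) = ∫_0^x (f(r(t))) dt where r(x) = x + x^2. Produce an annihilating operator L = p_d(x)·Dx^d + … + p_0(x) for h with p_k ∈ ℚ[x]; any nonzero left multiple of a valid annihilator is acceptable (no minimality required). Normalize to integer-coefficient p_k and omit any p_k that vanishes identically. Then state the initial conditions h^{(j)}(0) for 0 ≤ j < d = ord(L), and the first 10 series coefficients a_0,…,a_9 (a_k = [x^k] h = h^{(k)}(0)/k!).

f: a_k = -3, -3, -3/2, -1/2, -1/8, -1/40, -1/240, -1/1680, -1/13440, -1/120960, …
L₀ from L_f via x↦r, Dx↦r'^{-1}Dx.
h=∫h₀ ⇒ L = L₀·Dx.
L = (-1 - 2·x)·Dx + Dx^2  (order 2).
h: a_k = 0, -3, -3/2, -3/2, -7/8, -5/8, -27/80, -331/1680, -1303/13440, -1979/40320, …
ICs: h(0) = 0, h′(0) = -3.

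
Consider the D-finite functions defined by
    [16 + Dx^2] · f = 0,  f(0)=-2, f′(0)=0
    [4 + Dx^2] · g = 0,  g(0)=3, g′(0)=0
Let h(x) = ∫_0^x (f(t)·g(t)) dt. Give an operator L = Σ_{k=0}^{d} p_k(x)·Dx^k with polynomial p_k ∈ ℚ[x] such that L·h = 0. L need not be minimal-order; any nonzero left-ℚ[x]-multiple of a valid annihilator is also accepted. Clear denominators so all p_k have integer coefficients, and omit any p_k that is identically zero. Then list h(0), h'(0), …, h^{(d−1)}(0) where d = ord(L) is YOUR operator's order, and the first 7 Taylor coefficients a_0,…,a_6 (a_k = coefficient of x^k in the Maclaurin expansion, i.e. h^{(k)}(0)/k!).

L = 144·Dx + 40·Dx^3 + Dx^5  (order 5).
h: a_k = 0, -6, 0, 20, 0, -164/5, 0, …
ICs: h(0) = 0, h′(0) = -6, h′′(0) = 0, h′′′(0) = 120, h′′′′(0) = 0.

f: a_k = -2, 0, 16, 0, -64/3, 0, 512/45, …
g: a_k = 3, 0, -6, 0, 2, 0, -4/15, …
h₀=f·g: eliminate ⇒ L₀, order ≤ 2·2.
Integrate: L := L₀·Dx.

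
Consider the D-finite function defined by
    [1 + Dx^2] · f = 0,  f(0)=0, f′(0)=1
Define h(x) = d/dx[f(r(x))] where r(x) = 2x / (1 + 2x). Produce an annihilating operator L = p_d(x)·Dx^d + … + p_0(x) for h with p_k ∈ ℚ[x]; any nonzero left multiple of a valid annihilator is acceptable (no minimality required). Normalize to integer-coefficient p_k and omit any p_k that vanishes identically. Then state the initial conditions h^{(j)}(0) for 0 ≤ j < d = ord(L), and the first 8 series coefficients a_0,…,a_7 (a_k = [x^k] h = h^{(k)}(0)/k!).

L = (28 + 96·x + 96·x^2) + (12 + 72·x + 144·x^2 + 96·x^3)·Dx + (1 + 8·x + 24·x^2 + 32·x^3 + 16·x^4)·Dx^2  (order 2).
h: a_k = 2, -8, 20, -32, 4/3, 240, -55448/45, 203648/45, …
ICs: h(0) = 2, h′(0) = -8.

f: a_k = 0, 1, 0, -1/6, 0, 1/120, 0, -1/5040, …
f∘r: x↦r, Dx↦Dx/r' in L_f ⇒ L₀.
h=h₀': d/dx-closure on L₀ ⇒ L.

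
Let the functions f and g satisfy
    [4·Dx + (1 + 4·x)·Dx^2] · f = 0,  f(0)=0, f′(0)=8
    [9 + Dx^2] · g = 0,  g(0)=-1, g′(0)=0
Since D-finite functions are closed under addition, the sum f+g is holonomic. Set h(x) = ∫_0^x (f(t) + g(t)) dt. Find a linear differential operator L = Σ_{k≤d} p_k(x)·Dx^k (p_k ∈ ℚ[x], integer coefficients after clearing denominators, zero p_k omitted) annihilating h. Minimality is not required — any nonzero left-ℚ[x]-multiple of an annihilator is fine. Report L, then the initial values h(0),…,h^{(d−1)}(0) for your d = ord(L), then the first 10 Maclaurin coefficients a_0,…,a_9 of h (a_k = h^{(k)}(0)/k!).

f: a_k = 0, 8, -16, 128/3, -128, 2048/5, -4096/3, 32768/7, -16384, 524288/9, …
g: a_k = -1, 0, 9/2, 0, -27/8, 0, 81/80, 0, -729/4480, 0, …
Weyl lclm of L_f,L_g ⇒ L₀ (ord ≤ 4).
∫: right-multiply L₀ by Dx.
L = (3780 + 2592·x + 5184·x^2)·Dx^2 + (369 + 2124·x + 3888·x^2 + 5184·x^3)·Dx^3 + (420 + 288·x + 576·x^2)·Dx^4 + (41 + 236·x + 432·x^2 + 576·x^3)·Dx^5  (order 5).
h: a_k = 0, -1, 4, -23/6, 32/3, -1051/40, 1024/15, -327437/1680, 4096/7, -73401049/40320, …
ICs: h(0) = 0, h′(0) = -1, h′′(0) = 8, h′′′(0) = -23, h′′′′(0) = 256.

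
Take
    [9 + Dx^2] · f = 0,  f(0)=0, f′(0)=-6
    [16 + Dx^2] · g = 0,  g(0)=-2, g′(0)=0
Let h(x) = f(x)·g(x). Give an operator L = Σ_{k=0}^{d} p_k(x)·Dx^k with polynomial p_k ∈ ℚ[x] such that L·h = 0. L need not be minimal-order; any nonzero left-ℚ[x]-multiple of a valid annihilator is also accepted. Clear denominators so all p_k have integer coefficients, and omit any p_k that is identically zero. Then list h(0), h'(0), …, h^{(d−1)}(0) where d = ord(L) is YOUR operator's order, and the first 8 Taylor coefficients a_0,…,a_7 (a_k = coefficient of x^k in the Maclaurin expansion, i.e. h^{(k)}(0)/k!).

L = 49 + 50·Dx^2 + Dx^4  (order 4).
h: a_k = 0, 12, 0, -114, 0, 2801/10, 0, -137257/420, …
ICs: h(0) = 0, h′(0) = 12, h′′(0) = 0, h′′′(0) = -684.

f: a_k = 0, -6, 0, 9, 0, -81/20, 0, 243/280, …
g: a_k = -2, 0, 16, 0, -64/3, 0, 512/45, 0, …
Product ⇒ symmetric product L₀, ord ≤ 4.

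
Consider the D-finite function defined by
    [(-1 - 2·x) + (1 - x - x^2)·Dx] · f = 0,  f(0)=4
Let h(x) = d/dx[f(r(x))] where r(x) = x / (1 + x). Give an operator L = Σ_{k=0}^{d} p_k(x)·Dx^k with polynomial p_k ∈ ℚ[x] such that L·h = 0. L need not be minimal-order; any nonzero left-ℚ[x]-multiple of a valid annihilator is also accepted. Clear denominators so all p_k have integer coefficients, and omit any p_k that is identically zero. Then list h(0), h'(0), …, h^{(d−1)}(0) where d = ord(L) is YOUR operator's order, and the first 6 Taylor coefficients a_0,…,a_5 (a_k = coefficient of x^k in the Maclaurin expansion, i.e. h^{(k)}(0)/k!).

f: a_k = 4, 4, 8, 12, 20, 32, …
L₀ from L_f via x↦r, Dx↦r'^{-1}Dx.
h₀' ⇒ L via d/dx closure of L₀.
L = (2 + 6·x + 12·x^2 + 6·x^3) + (-1 - 5·x - 6·x^2 + x^3 + 3·x^4)·Dx  (order 1).
h: a_k = 4, 8, 0, 16, -20, 48, …
ICs: h(0) = 4.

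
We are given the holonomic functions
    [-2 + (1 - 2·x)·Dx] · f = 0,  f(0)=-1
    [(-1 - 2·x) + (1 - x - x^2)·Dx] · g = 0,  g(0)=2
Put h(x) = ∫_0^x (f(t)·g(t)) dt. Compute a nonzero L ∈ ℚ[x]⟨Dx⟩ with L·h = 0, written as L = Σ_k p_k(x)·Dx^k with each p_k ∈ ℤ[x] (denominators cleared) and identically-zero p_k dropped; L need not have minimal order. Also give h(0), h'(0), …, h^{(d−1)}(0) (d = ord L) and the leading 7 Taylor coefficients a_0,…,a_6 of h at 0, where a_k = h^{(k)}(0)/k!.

f: a_k = -1, -2, -4, -8, -16, -32, -64, …
g: a_k = 2, 2, 4, 6, 10, 16, 26, …
L₀ := L_f ⊗_s L_g (sym. prod.), ord ≤ 1.
h=∫₀ˣh₀: take L = L₀·Dx.
L = (-3 + 2·x + 6·x^2)·Dx + (1 - 3·x + x^2 + 2·x^3)·Dx^2  (order 2).
h: a_k = 0, -2, -3, -16/3, -19/2, -86/5, -94/3, …
ICs: h(0) = 0, h′(0) = -2.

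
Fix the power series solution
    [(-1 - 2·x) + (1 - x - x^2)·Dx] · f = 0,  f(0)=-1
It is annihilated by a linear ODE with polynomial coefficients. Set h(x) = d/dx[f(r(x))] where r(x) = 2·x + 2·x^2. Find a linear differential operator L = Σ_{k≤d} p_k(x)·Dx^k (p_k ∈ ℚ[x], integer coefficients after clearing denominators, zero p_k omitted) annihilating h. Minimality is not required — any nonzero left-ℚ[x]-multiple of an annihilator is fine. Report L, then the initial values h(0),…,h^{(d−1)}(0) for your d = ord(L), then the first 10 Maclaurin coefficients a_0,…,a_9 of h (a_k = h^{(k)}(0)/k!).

f: a_k = -1, -1, -2, -3, -5, -8, -13, -21, -34, -55, …
h₀=f(r): pull back L_f along r ⇒ L₀.
h₀' ⇒ L via d/dx closure of L₀.
L = (10 + 20·x + 60·x^2 + 80·x^3 + 40·x^4) + (-1 + 10·x^2 + 20·x^3 + 20·x^4 + 8·x^5)·Dx  (order 1).
h: a_k = -2, -20, -120, -640, -3240, -15696, -73920, -341120, -1549440, -6951040, …
ICs: h(0) = -2.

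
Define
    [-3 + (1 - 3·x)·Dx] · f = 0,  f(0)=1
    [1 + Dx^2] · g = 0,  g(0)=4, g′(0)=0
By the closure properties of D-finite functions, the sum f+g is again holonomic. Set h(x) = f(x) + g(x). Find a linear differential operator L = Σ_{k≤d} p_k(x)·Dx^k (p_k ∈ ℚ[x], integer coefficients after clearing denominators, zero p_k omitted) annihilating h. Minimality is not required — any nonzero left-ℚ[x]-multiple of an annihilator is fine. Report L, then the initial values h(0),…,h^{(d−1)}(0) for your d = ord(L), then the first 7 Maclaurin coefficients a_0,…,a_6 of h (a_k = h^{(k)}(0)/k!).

f: a_k = 1, 3, 9, 27, 81, 243, 729, …
g: a_k = 4, 0, -2, 0, 1/6, 0, -1/180, …
f+g: L₀ = lclm(L_f,L_g), ord ≤ 1+2.
L = (165 - 18·x + 27·x^2) + (-19 + 63·x - 27·x^2 + 27·x^3)·Dx + (165 - 18·x + 27·x^2)·Dx^2 + (-19 + 63·x - 27·x^2 + 27·x^3)·Dx^3  (order 3).
h: a_k = 5, 3, 7, 27, 487/6, 243, 131219/180, …
ICs: h(0) = 5, h′(0) = 3, h′′(0) = 14.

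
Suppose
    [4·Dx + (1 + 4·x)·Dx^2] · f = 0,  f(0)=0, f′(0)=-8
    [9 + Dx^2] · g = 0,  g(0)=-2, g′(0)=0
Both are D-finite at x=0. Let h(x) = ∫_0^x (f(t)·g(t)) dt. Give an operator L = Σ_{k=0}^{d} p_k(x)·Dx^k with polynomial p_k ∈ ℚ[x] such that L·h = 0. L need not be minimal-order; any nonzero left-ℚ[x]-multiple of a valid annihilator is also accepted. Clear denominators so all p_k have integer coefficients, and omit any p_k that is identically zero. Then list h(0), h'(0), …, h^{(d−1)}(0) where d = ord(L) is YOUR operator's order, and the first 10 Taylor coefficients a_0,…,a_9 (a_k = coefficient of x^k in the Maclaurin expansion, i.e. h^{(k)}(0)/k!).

f: a_k = 0, -8, 16, -128/3, 128, -2048/5, 4096/3, -32768/7, 16384, -524288/9, …
g: a_k = -2, 0, 9, 0, -27/4, 0, 81/40, 0, -729/2240, 0, …
Product ⇒ symmetric product L₀, ord ≤ 4.
Integrate: L := L₀·Dx.
L = (-2043 - 1296·x + 44064·x^2 + 186624·x^3 + 186624·x^4)·Dx + (72 + 5472·x + 31104·x^2 + 41472·x^3)·Dx^2 + (-182 + 864·x + 12096·x^2 + 41472·x^3 + 41472·x^4)·Dx^3 + (8 + 608·x + 3456·x^2 + 4608·x^3)·Dx^4 + (5 + 112·x + 800·x^2 + 2304·x^3 + 2304·x^4)·Dx^5  (order 5).
h: a_k = 0, 0, 8, -32/3, 10/3, -112/5, 1223/15, -5060/21, 208169/280, -106558/45, …
ICs: h(0) = 0, h′(0) = 0, h′′(0) = 16, h′′′(0) = -64, h′′′′(0) = 80.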